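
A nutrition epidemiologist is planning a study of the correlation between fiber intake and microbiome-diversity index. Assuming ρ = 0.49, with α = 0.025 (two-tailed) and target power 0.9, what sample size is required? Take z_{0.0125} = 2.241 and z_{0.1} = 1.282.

Fisher's z: C = ½·ln((1+r)/(1−r)) = ½·ln(2.9216) = 0.5361.
n = ((z_{α/2} + z_β)/C)² + 3.
(2.241 + 1.282) / 0.5361 = 3.523 / 0.5361 = 6.572.
n = 6.572² + 3 = 43.19 + 3 = 46.2.
Round up.

n = 47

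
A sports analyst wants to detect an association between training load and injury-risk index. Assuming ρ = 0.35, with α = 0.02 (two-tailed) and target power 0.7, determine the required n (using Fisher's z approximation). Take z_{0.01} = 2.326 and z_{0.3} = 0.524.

n = 64

Fisher's z: C = ½·ln((1+r)/(1−r)) = ½·ln(2.0769) = 0.3654.
n = ((z_{α/2} + z_β)/C)² + 3.
(2.326 + 0.524) / 0.3654 = 2.850 / 0.3654 = 7.800.
n = 7.800² + 3 = 60.83 + 3 = 63.8.
Round up.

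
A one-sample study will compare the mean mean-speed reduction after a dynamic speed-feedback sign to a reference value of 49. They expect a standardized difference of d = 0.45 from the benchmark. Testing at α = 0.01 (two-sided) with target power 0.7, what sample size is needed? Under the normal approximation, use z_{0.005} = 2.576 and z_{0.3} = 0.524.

n = 48

For a one-sample test: n = ((z_{α/2} + z_β) / d)².
z_{α/2} + z_β = 2.576 + 0.524 = 3.100.
n = (3.100 / 0.45)² = 6.889² = 47.46.
Round up.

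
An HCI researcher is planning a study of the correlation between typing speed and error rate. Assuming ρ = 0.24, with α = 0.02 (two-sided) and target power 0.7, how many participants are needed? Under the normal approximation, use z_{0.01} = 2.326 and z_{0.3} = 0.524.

n = 139

Fisher's z: C = ½·ln((1+r)/(1−r)) = ½·ln(1.6316) = 0.2448.
n = ((z_{α/2} + z_β)/C)² + 3.
(2.326 + 0.524) / 0.2448 = 2.850 / 0.2448 = 11.642.
n = 11.642² + 3 = 135.54 + 3 = 138.5.
Round up.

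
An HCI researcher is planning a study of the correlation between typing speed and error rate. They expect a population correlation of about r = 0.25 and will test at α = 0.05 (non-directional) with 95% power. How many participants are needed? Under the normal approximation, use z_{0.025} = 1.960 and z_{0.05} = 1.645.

n = 203

Fisher's z: C = ½·ln((1+r)/(1−r)) = ½·ln(1.6667) = 0.2554.
n = ((z_{α/2} + z_β)/C)² + 3.
(1.960 + 1.645) / 0.2554 = 3.605 / 0.2554 = 14.115.
n = 14.115² + 3 = 199.24 + 3 = 202.2.
Round up.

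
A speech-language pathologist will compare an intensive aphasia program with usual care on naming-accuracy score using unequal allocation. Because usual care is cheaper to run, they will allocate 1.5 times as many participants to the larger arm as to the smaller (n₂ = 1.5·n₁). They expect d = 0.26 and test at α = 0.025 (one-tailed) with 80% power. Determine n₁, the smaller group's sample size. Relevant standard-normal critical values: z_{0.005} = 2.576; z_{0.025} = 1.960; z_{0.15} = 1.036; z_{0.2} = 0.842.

With allocation ratio k = n₂/n₁ = 1.5, Var(x̄₁−x̄₂) = σ²(1/n₁ + 1/(k·n₁)) = σ²·(k+1)/(k·n₁).
So n₁ = (1 + 1/k)·((z_{α} + z_β)/d)² = 1.667 × (2.802/0.26)².
n₁ = 1.667 × 116.14 = 193.6.
Round up: n₁ = 194, giving n₂ = 1.5 × 194 = 291.

n₁ = 194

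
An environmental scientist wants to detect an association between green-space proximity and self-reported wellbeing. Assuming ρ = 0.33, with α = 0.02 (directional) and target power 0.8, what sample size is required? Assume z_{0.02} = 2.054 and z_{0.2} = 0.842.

Fisher's z: C = ½·ln((1+r)/(1−r)) = ½·ln(1.9851) = 0.3428.
n = ((z_{α} + z_β)/C)² + 3.
(2.054 + 0.842) / 0.3428 = 2.896 / 0.3428 = 8.448.
n = 8.448² + 3 = 71.37 + 3 = 74.4.
Round up.

n = 75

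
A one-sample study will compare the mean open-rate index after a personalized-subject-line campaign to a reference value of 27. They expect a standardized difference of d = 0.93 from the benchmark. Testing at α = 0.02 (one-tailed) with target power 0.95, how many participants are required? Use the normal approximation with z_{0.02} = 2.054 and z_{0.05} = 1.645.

n = 16

For a one-sample test: n = ((z_{α} + z_β) / d)².
z_{α} + z_β = 2.054 + 1.645 = 3.699.
n = (3.699 / 0.93)² = 3.977² = 15.82.
Round up.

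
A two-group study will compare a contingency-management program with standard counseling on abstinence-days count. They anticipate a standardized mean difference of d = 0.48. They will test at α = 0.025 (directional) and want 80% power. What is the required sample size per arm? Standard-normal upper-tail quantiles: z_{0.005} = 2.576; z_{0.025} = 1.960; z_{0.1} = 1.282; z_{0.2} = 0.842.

For two independent groups with equal n: n = 2·((z_{α} + z_β) / d)².
z_{α} + z_β = 1.960 + 0.842 = 2.802.
n = 2 × (2.802 / 0.48)² = 2 × 5.838² = 2 × 34.08 = 68.2.
Round up to the next whole participant.

n = 69 per group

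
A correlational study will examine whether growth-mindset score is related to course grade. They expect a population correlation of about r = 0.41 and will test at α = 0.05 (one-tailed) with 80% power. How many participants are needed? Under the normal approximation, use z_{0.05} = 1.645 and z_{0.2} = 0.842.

n = 36

Fisher's z: C = ½·ln((1+r)/(1−r)) = ½·ln(2.3898) = 0.4356.
n = ((z_{α} + z_β)/C)² + 3.
(1.645 + 0.842) / 0.4356 = 2.487 / 0.4356 = 5.709.
n = 5.709² + 3 = 32.60 + 3 = 35.6.
Round up.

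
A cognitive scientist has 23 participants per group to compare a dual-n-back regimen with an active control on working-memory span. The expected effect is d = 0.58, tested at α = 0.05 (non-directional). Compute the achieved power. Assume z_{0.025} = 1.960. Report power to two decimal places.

power ≈ 0.50

For two equal groups, power = Φ(d·√(n/2) − z_{α/2}).
d·√(n/2) = 0.58 × √(23/2) = 0.58 × 3.391 = 1.967.
z_β = 1.967 − 1.960 = 0.007.
Power = Φ(0.007) = 0.503.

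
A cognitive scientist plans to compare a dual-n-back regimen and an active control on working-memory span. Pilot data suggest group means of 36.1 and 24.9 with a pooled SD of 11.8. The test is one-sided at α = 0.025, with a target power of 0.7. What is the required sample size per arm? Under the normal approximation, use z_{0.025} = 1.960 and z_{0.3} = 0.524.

Cohen's d = |M₁ − M₂| / SD_pooled = |36.1 − 24.9| / 11.8 = 11.2 / 11.8 = 0.949.
For two independent groups with equal n: n = 2·((z_{α} + z_β) / d)².
z_{α} + z_β = 1.960 + 0.524 = 2.484.
n = 2 × (2.484 / 0.949)² = 2 × 2.617² = 2 × 6.85 = 13.7.
Round up to the next whole participant.

n = 14 per group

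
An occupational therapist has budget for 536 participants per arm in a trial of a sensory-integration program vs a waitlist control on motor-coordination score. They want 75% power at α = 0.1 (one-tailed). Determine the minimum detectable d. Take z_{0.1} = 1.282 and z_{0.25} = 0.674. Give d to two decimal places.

d_min ≈ 0.12

For two independent groups of n = 536 each: d_min = (z_{α} + z_β)·√(2/n).
z-sum = 1.282 + 0.674 = 1.956.
d_min = 1.956 × √(2/536) = 1.956 × 0.0611 = 0.119.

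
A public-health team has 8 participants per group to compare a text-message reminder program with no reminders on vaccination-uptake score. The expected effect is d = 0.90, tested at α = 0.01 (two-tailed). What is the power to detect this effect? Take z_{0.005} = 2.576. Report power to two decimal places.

power ≈ 0.22

For two equal groups, power = Φ(d·√(n/2) − z_{α/2}).
d·√(n/2) = 0.90 × √(8/2) = 0.90 × 2.000 = 1.800.
z_β = 1.800 − 2.576 = -0.776.
Power = Φ(-0.776) = 0.219.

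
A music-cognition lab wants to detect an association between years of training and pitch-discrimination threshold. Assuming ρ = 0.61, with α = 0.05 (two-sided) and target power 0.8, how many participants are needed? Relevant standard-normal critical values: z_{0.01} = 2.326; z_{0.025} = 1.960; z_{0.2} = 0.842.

n = 19

Fisher's z: C = ½·ln((1+r)/(1−r)) = ½·ln(4.1282) = 0.7089.
n = ((z_{α/2} + z_β)/C)² + 3.
(1.960 + 0.842) / 0.7089 = 2.802 / 0.7089 = 3.953.
n = 3.953² + 3 = 15.62 + 3 = 18.6.
Round up.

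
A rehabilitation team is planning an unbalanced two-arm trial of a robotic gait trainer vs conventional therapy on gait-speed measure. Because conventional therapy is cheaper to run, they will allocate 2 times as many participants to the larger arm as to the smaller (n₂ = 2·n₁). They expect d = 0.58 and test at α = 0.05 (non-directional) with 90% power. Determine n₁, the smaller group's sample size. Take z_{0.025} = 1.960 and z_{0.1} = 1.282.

n₁ = 47

With allocation ratio k = n₂/n₁ = 2, Var(x̄₁−x̄₂) = σ²(1/n₁ + 1/(k·n₁)) = σ²·(k+1)/(k·n₁).
So n₁ = (1 + 1/k)·((z_{α/2} + z_β)/d)² = 1.500 × (3.242/0.58)².
n₁ = 1.500 × 31.24 = 46.9.
Round up: n₁ = 47, giving n₂ = 2 × 47 = 94.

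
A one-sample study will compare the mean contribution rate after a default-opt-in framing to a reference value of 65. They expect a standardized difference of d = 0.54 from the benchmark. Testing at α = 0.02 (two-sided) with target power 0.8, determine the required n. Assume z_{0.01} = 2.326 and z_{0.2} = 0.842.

For a one-sample test: n = ((z_{α/2} + z_β) / d)².
z_{α/2} + z_β = 2.326 + 0.842 = 3.168.
n = (3.168 / 0.54)² = 5.867² = 34.42.
Round up.

n = 35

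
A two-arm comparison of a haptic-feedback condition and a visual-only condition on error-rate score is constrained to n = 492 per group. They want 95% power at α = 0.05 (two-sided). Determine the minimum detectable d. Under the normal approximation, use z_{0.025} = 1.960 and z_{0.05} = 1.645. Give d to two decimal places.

For two independent groups of n = 492 each: d_min = (z_{α/2} + z_β)·√(2/n).
z-sum = 1.960 + 1.645 = 3.605.
d_min = 3.605 × √(2/492) = 3.605 × 0.0638 = 0.230.

d_min ≈ 0.23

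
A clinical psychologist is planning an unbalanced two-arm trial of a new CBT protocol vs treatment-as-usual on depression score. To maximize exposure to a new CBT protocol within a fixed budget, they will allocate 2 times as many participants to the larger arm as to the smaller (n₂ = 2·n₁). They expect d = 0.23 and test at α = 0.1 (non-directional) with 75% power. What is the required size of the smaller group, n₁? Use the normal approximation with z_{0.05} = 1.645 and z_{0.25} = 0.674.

n₁ = 153

With allocation ratio k = n₂/n₁ = 2, Var(x̄₁−x̄₂) = σ²(1/n₁ + 1/(k·n₁)) = σ²·(k+1)/(k·n₁).
So n₁ = (1 + 1/k)·((z_{α/2} + z_β)/d)² = 1.500 × (2.319/0.23)².
n₁ = 1.500 × 101.66 = 152.5.
Round up: n₁ = 153, giving n₂ = 2 × 153 = 306.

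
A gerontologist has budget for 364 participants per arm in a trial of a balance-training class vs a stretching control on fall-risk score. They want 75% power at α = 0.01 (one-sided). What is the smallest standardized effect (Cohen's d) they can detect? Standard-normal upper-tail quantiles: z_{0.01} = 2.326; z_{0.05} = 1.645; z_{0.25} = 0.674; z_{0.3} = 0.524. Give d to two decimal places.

For two independent groups of n = 364 each: d_min = (z_{α} + z_β)·√(2/n).
z-sum = 2.326 + 0.674 = 3.000.
d_min = 3.000 × √(2/364) = 3.000 × 0.0741 = 0.222.

d_min ≈ 0.22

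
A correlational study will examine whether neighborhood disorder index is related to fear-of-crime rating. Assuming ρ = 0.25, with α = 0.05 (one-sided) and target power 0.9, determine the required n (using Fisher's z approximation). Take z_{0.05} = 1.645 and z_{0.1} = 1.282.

n = 135

Fisher's z: C = ½·ln((1+r)/(1−r)) = ½·ln(1.6667) = 0.2554.
n = ((z_{α} + z_β)/C)² + 3.
(1.645 + 1.282) / 0.2554 = 2.927 / 0.2554 = 11.460.
n = 11.460² + 3 = 131.34 + 3 = 134.3.
Round up.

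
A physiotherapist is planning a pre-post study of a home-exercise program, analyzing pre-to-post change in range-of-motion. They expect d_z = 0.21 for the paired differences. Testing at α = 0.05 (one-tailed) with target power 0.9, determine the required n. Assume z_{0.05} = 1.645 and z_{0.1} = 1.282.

n = 195 pairs

For a paired (one-sample on differences) test: n = ((z_{α} + z_β) / d)².
z_{α} + z_β = 1.645 + 1.282 = 2.927.
n = (2.927 / 0.21)² = 13.938² = 194.27.
Round up.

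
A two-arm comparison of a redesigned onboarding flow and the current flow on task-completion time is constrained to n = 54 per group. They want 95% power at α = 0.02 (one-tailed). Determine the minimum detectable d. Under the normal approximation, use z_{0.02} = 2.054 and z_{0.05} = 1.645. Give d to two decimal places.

For two independent groups of n = 54 each: d_min = (z_{α} + z_β)·√(2/n).
z-sum = 2.054 + 1.645 = 3.699.
d_min = 3.699 × √(2/54) = 3.699 × 0.1925 = 0.712.

d_min ≈ 0.71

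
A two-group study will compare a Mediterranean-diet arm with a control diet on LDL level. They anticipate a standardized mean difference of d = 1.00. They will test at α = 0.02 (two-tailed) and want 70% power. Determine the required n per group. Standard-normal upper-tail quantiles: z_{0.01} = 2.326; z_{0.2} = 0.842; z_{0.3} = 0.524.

n = 17 per group

For two independent groups with equal n: n = 2·((z_{α/2} + z_β) / d)².
z_{α/2} + z_β = 2.326 + 0.524 = 2.850.
n = 2 × (2.850 / 1.00)² = 2 × 2.850² = 2 × 8.12 = 16.2.
Round up to the next whole participant.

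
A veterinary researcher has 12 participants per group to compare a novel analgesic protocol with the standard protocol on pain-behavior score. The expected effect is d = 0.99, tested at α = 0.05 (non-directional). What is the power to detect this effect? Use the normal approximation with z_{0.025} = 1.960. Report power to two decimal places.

For two equal groups, power = Φ(d·√(n/2) − z_{α/2}).
d·√(n/2) = 0.99 × √(12/2) = 0.99 × 2.449 = 2.425.
z_β = 2.425 − 1.960 = 0.465.
Power = Φ(0.465) = 0.679.

power ≈ 0.68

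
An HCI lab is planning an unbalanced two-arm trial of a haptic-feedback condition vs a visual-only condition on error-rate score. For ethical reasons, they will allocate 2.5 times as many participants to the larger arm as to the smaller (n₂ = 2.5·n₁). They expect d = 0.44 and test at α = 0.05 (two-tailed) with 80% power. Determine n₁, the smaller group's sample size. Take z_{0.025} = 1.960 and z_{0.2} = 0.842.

With allocation ratio k = n₂/n₁ = 2.5, Var(x̄₁−x̄₂) = σ²(1/n₁ + 1/(k·n₁)) = σ²·(k+1)/(k·n₁).
So n₁ = (1 + 1/k)·((z_{α/2} + z_β)/d)² = 1.400 × (2.802/0.44)².
n₁ = 1.400 × 40.55 = 56.8.
Round up: n₁ = 57, giving n₂ = ⌈2.5 × 57⌉ = ⌈142.5⌉ = 143.

n₁ = 57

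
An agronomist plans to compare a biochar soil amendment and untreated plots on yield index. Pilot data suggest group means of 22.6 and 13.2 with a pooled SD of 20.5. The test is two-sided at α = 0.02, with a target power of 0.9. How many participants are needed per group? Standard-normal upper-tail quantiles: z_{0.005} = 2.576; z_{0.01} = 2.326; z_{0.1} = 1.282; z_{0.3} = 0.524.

n = 124 per group

Cohen's d = |M₁ − M₂| / SD_pooled = |22.6 − 13.2| / 20.5 = 9.4 / 20.5 = 0.459.
For two independent groups with equal n: n = 2·((z_{α/2} + z_β) / d)².
z_{α/2} + z_β = 2.326 + 1.282 = 3.608.
n = 2 × (3.608 / 0.459)² = 2 × 7.861² = 2 × 61.79 = 123.6.
Round up to the next whole participant.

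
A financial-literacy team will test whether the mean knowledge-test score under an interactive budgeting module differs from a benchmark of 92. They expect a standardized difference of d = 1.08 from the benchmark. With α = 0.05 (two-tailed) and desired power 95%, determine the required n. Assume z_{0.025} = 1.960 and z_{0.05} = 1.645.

For a one-sample test: n = ((z_{α/2} + z_β) / d)².
z_{α/2} + z_β = 1.960 + 1.645 = 3.605.
n = (3.605 / 1.08)² = 3.338² = 11.14.
Round up.

n = 12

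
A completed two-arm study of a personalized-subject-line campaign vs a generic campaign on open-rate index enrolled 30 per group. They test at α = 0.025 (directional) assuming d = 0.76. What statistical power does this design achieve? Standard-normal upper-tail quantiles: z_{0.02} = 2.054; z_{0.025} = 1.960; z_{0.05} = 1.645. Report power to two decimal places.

power ≈ 0.84

For two equal groups, power = Φ(d·√(n/2) − z_{α}).
d·√(n/2) = 0.76 × √(30/2) = 0.76 × 3.873 = 2.943.
z_β = 2.943 − 1.960 = 0.983.
Power = Φ(0.983) = 0.837.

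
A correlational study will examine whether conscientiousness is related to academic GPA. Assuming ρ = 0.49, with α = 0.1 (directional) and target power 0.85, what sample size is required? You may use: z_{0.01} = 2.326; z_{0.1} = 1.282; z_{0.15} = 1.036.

n = 22

Fisher's z: C = ½·ln((1+r)/(1−r)) = ½·ln(2.9216) = 0.5361.
n = ((z_{α} + z_β)/C)² + 3.
(1.282 + 1.036) / 0.5361 = 2.318 / 0.5361 = 4.324.
n = 4.324² + 3 = 18.70 + 3 = 21.7.
Round up.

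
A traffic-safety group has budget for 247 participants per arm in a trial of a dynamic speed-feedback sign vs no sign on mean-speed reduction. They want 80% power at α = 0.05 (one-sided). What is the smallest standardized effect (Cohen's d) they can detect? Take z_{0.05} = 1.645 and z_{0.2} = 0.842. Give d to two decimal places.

For two independent groups of n = 247 each: d_min = (z_{α} + z_β)·√(2/n).
z-sum = 1.645 + 0.842 = 2.487.
d_min = 2.487 × √(2/247) = 2.487 × 0.0900 = 0.224.

d_min ≈ 0.22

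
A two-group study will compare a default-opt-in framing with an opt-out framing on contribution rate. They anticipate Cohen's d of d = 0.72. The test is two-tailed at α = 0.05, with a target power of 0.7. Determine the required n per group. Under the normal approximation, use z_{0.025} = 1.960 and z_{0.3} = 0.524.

For two independent groups with equal n: n = 2·((z_{α/2} + z_β) / d)².
z_{α/2} + z_β = 1.960 + 0.524 = 2.484.
n = 2 × (2.484 / 0.72)² = 2 × 3.450² = 2 × 11.90 = 23.8.
Round up to the next whole participant.

n = 24 per group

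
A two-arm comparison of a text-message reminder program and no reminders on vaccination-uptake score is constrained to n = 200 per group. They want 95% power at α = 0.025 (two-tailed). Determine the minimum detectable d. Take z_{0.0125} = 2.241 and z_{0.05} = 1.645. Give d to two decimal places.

d_min ≈ 0.39

For two independent groups of n = 200 each: d_min = (z_{α/2} + z_β)·√(2/n).
z-sum = 2.241 + 1.645 = 3.886.
d_min = 3.886 × √(2/200) = 3.886 × 0.1000 = 0.389.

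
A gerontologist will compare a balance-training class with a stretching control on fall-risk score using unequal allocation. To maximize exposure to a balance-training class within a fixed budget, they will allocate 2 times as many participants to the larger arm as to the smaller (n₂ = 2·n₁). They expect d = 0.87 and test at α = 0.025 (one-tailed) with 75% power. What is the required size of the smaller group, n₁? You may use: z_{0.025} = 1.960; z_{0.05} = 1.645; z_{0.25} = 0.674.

n₁ = 14

With allocation ratio k = n₂/n₁ = 2, Var(x̄₁−x̄₂) = σ²(1/n₁ + 1/(k·n₁)) = σ²·(k+1)/(k·n₁).
So n₁ = (1 + 1/k)·((z_{α} + z_β)/d)² = 1.500 × (2.634/0.87)².
n₁ = 1.500 × 9.17 = 13.7.
Round up: n₁ = 14, giving n₂ = 2 × 14 = 28.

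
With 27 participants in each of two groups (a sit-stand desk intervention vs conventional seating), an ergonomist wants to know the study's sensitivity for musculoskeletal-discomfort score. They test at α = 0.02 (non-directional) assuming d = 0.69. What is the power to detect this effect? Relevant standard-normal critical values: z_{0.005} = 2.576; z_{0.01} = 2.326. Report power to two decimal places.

power ≈ 0.58

For two equal groups, power = Φ(d·√(n/2) − z_{α/2}).
d·√(n/2) = 0.69 × √(27/2) = 0.69 × 3.674 = 2.535.
z_β = 2.535 − 2.326 = 0.209.
Power = Φ(0.209) = 0.583.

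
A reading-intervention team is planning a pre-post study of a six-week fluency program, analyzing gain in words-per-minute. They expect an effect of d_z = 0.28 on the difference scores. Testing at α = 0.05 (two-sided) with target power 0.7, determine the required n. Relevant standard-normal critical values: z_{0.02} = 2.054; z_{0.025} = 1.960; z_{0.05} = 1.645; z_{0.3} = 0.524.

n = 79 pairs

For a paired (one-sample on differences) test: n = ((z_{α/2} + z_β) / d)².
z_{α/2} + z_β = 1.960 + 0.524 = 2.484.
n = (2.484 / 0.28)² = 8.871² = 78.70.
Round up.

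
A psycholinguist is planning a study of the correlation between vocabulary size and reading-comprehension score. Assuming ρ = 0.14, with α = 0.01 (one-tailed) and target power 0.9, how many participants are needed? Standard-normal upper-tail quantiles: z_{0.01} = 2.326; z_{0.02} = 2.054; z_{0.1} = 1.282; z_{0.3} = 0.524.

Fisher's z: C = ½·ln((1+r)/(1−r)) = ½·ln(1.3256) = 0.1409.
n = ((z_{α} + z_β)/C)² + 3.
(2.326 + 1.282) / 0.1409 = 3.608 / 0.1409 = 25.607.
n = 25.607² + 3 = 655.71 + 3 = 658.7.
Round up.

n = 659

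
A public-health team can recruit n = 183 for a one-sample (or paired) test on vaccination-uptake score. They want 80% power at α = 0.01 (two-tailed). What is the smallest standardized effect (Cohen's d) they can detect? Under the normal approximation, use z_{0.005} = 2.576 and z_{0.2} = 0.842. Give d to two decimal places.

d_min ≈ 0.25

For a single sample (or paired design) of n = 183: d_min = (z_{α/2} + z_β)/√n.
z-sum = 2.576 + 0.842 = 3.418.
d_min = 3.418 / √183 = 3.418 / 13.528 = 0.253.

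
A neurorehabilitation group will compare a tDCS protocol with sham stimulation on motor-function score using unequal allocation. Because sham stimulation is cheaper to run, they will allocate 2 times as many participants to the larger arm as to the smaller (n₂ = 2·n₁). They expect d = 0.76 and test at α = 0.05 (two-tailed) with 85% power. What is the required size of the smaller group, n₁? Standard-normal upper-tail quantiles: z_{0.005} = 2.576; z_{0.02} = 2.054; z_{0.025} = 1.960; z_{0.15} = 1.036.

With allocation ratio k = n₂/n₁ = 2, Var(x̄₁−x̄₂) = σ²(1/n₁ + 1/(k·n₁)) = σ²·(k+1)/(k·n₁).
So n₁ = (1 + 1/k)·((z_{α/2} + z_β)/d)² = 1.500 × (2.996/0.76)².
n₁ = 1.500 × 15.54 = 23.3.
Round up: n₁ = 24, giving n₂ = 2 × 24 = 48.

n₁ = 24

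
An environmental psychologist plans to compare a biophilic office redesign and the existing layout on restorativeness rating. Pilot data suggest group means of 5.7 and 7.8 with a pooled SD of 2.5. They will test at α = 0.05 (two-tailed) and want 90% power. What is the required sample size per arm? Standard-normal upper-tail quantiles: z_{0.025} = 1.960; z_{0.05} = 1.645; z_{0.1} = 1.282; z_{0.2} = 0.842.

n = 30 per group

Cohen's d = |M₁ − M₂| / SD_pooled = |5.7 − 7.8| / 2.5 = 2.1 / 2.5 = 0.840.
For two independent groups with equal n: n = 2·((z_{α/2} + z_β) / d)².
z_{α/2} + z_β = 1.960 + 1.282 = 3.242.
n = 2 × (3.242 / 0.840)² = 2 × 3.860² = 2 × 14.90 = 29.8.
Round up to the next whole participant.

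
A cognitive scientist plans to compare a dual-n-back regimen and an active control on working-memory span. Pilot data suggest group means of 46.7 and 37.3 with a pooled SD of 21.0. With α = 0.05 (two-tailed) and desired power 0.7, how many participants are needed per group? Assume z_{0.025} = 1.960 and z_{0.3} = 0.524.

n = 62 per group

Cohen's d = |M₁ − M₂| / SD_pooled = |46.7 − 37.3| / 21.0 = 9.4 / 21.0 = 0.448.
For two independent groups with equal n: n = 2·((z_{α/2} + z_β) / d)².
z_{α/2} + z_β = 1.960 + 0.524 = 2.484.
n = 2 × (2.484 / 0.448)² = 2 × 5.545² = 2 × 30.74 = 61.5.
Round up to the next whole participant.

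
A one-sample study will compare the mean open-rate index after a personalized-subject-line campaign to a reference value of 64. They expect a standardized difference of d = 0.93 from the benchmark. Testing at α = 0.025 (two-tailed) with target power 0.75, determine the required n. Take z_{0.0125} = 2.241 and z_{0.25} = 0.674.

n = 10

For a one-sample test: n = ((z_{α/2} + z_β) / d)².
z_{α/2} + z_β = 2.241 + 0.674 = 2.915.
n = (2.915 / 0.93)² = 3.134² = 9.82.
Round up.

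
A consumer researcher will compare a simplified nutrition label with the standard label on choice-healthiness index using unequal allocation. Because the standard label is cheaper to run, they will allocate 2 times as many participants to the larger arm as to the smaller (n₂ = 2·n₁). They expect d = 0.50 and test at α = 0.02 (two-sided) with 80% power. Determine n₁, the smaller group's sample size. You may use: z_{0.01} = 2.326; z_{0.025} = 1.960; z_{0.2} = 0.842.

With allocation ratio k = n₂/n₁ = 2, Var(x̄₁−x̄₂) = σ²(1/n₁ + 1/(k·n₁)) = σ²·(k+1)/(k·n₁).
So n₁ = (1 + 1/k)·((z_{α/2} + z_β)/d)² = 1.500 × (3.168/0.50)².
n₁ = 1.500 × 40.14 = 60.2.
Round up: n₁ = 61, giving n₂ = 2 × 61 = 122.

n₁ = 61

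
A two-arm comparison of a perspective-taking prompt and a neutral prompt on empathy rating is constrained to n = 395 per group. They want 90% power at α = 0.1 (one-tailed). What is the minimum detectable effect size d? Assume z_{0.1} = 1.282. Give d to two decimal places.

d_min ≈ 0.18

For two independent groups of n = 395 each: d_min = (z_{α} + z_β)·√(2/n).
z-sum = 1.282 + 1.282 = 2.564.
d_min = 2.564 × √(2/395) = 2.564 × 0.0712 = 0.182.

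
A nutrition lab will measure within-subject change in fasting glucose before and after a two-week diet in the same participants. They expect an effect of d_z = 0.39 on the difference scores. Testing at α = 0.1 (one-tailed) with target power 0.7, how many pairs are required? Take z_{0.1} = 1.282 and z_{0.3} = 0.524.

For a paired (one-sample on differences) test: n = ((z_{α} + z_β) / d)².
z_{α} + z_β = 1.282 + 0.524 = 1.806.
n = (1.806 / 0.39)² = 4.631² = 21.44.
Round up.

n = 22 pairs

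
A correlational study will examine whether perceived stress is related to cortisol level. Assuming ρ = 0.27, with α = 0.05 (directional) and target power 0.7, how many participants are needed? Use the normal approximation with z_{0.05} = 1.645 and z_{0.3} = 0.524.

n = 65

Fisher's z: C = ½·ln((1+r)/(1−r)) = ½·ln(1.7397) = 0.2769.
n = ((z_{α} + z_β)/C)² + 3.
(1.645 + 0.524) / 0.2769 = 2.169 / 0.2769 = 7.833.
n = 7.833² + 3 = 61.36 + 3 = 64.4.
Round up.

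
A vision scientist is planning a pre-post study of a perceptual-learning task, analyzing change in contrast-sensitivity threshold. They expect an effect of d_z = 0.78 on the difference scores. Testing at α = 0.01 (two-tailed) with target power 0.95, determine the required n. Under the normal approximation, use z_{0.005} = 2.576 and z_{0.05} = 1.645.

For a paired (one-sample on differences) test: n = ((z_{α/2} + z_β) / d)².
z_{α/2} + z_β = 2.576 + 1.645 = 4.221.
n = (4.221 / 0.78)² = 5.412² = 29.28.
Round up.

n = 30 pairs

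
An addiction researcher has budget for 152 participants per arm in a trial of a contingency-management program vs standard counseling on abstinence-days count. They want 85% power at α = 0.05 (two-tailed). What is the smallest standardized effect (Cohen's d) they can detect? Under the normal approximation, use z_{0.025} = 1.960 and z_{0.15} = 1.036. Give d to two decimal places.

For two independent groups of n = 152 each: d_min = (z_{α/2} + z_β)·√(2/n).
z-sum = 1.960 + 1.036 = 2.996.
d_min = 2.996 × √(2/152) = 2.996 × 0.1147 = 0.344.

d_min ≈ 0.34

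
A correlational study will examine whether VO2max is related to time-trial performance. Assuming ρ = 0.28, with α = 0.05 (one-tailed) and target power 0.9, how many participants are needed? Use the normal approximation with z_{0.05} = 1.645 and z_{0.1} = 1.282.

Fisher's z: C = ½·ln((1+r)/(1−r)) = ½·ln(1.7778) = 0.2877.
n = ((z_{α} + z_β)/C)² + 3.
(1.645 + 1.282) / 0.2877 = 2.927 / 0.2877 = 10.174.
n = 10.174² + 3 = 103.51 + 3 = 106.5.
Round up.

n = 107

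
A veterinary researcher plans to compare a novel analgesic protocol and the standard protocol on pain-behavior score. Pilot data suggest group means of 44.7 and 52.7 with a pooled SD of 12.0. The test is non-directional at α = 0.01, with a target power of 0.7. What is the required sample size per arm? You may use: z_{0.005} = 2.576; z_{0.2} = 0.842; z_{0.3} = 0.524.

Cohen's d = |M₁ − M₂| / SD_pooled = |44.7 − 52.7| / 12.0 = 8.0 / 12.0 = 0.667.
For two independent groups with equal n: n = 2·((z_{α/2} + z_β) / d)².
z_{α/2} + z_β = 2.576 + 0.524 = 3.100.
n = 2 × (3.100 / 0.667)² = 2 × 4.648² = 2 × 21.60 = 43.2.
Round up to the next whole participant.

n = 44 per group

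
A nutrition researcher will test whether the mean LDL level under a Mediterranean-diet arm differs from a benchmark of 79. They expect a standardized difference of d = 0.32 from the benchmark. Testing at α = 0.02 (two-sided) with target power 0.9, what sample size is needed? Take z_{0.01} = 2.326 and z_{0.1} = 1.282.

For a one-sample test: n = ((z_{α/2} + z_β) / d)².
z_{α/2} + z_β = 2.326 + 1.282 = 3.608.
n = (3.608 / 0.32)² = 11.275² = 127.13.
Round up.

n = 128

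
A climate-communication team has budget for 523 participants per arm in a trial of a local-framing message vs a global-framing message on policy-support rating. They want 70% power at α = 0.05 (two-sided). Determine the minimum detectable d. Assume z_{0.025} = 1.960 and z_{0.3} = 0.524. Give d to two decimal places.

d_min ≈ 0.15

For two independent groups of n = 523 each: d_min = (z_{α/2} + z_β)·√(2/n).
z-sum = 1.960 + 0.524 = 2.484.
d_min = 2.484 × √(2/523) = 2.484 × 0.0618 = 0.154.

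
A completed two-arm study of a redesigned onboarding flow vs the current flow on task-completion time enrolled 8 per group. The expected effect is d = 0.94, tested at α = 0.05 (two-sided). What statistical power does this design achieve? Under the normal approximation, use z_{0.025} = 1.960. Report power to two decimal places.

power ≈ 0.47

For two equal groups, power = Φ(d·√(n/2) − z_{α/2}).
d·√(n/2) = 0.94 × √(8/2) = 0.94 × 2.000 = 1.880.
z_β = 1.880 − 1.960 = -0.080.
Power = Φ(-0.080) = 0.468.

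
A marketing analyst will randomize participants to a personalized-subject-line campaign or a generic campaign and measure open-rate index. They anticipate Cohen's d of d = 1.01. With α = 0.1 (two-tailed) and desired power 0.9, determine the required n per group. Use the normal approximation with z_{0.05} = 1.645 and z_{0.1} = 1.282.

For two independent groups with equal n: n = 2·((z_{α/2} + z_β) / d)².
z_{α/2} + z_β = 1.645 + 1.282 = 2.927.
n = 2 × (2.927 / 1.01)² = 2 × 2.898² = 2 × 8.40 = 16.8.
Round up to the next whole participant.

n = 17 per group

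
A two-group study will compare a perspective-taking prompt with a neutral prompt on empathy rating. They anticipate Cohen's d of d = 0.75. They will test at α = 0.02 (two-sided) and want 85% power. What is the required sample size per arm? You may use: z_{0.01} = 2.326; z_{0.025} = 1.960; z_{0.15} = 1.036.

n = 41 per group

For two independent groups with equal n: n = 2·((z_{α/2} + z_β) / d)².
z_{α/2} + z_β = 2.326 + 1.036 = 3.362.
n = 2 × (3.362 / 0.75)² = 2 × 4.483² = 2 × 20.09 = 40.2.
Round up to the next whole participant.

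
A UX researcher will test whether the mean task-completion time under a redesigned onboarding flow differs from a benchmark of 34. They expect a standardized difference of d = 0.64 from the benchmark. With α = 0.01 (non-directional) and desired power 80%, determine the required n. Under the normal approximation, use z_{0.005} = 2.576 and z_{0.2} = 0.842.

For a one-sample test: n = ((z_{α/2} + z_β) / d)².
z_{α/2} + z_β = 2.576 + 0.842 = 3.418.
n = (3.418 / 0.64)² = 5.341² = 28.52.
Round up.

n = 29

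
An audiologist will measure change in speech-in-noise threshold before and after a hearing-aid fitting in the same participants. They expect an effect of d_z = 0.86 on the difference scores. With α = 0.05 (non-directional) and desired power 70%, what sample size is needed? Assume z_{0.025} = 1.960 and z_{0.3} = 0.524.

For a paired (one-sample on differences) test: n = ((z_{α/2} + z_β) / d)².
z_{α/2} + z_β = 1.960 + 0.524 = 2.484.
n = (2.484 / 0.86)² = 2.888² = 8.34.
Round up.

n = 9 pairs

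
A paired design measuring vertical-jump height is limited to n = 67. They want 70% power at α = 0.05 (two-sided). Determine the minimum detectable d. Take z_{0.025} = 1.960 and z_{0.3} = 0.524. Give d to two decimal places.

d_min ≈ 0.30

For a single sample (or paired design) of n = 67: d_min = (z_{α/2} + z_β)/√n.
z-sum = 1.960 + 0.524 = 2.484.
d_min = 2.484 / √67 = 2.484 / 8.185 = 0.303.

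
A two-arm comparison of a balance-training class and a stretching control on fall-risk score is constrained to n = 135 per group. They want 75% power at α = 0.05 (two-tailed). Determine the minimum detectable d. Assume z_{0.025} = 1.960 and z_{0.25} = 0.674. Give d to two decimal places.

d_min ≈ 0.32

For two independent groups of n = 135 each: d_min = (z_{α/2} + z_β)·√(2/n).
z-sum = 1.960 + 0.674 = 2.634.
d_min = 2.634 × √(2/135) = 2.634 × 0.1217 = 0.321.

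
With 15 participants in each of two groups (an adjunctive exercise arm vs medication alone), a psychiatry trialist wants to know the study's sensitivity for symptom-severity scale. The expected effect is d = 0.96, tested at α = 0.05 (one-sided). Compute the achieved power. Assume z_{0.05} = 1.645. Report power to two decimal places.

power ≈ 0.84

For two equal groups, power = Φ(d·√(n/2) − z_{α}).
d·√(n/2) = 0.96 × √(15/2) = 0.96 × 2.739 = 2.629.
z_β = 2.629 − 1.645 = 0.984.
Power = Φ(0.984) = 0.837.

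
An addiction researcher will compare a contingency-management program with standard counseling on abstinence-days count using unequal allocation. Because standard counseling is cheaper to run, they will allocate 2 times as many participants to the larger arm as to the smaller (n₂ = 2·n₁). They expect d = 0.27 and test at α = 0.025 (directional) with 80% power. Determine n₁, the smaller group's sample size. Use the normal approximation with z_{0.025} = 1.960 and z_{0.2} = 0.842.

With allocation ratio k = n₂/n₁ = 2, Var(x̄₁−x̄₂) = σ²(1/n₁ + 1/(k·n₁)) = σ²·(k+1)/(k·n₁).
So n₁ = (1 + 1/k)·((z_{α} + z_β)/d)² = 1.500 × (2.802/0.27)².
n₁ = 1.500 × 107.70 = 161.5.
Round up: n₁ = 162, giving n₂ = 2 × 162 = 324.

n₁ = 162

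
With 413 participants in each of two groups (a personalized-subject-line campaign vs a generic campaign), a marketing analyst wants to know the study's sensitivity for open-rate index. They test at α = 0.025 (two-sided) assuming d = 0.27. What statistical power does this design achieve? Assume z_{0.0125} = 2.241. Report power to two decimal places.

power ≈ 0.95

For two equal groups, power = Φ(d·√(n/2) − z_{α/2}).
d·√(n/2) = 0.27 × √(413/2) = 0.27 × 14.370 = 3.880.
z_β = 3.880 − 2.241 = 1.639.
Power = Φ(1.639) = 0.949.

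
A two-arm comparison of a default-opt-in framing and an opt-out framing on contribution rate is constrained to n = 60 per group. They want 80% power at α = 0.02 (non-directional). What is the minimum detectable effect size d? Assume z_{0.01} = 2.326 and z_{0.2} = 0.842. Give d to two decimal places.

d_min ≈ 0.58

For two independent groups of n = 60 each: d_min = (z_{α/2} + z_β)·√(2/n).
z-sum = 2.326 + 0.842 = 3.168.
d_min = 3.168 × √(2/60) = 3.168 × 0.1826 = 0.578.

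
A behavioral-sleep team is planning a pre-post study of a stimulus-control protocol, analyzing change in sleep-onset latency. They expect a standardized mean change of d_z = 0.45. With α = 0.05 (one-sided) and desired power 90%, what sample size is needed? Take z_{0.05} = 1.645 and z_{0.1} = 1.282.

For a paired (one-sample on differences) test: n = ((z_{α} + z_β) / d)².
z_{α} + z_β = 1.645 + 1.282 = 2.927.
n = (2.927 / 0.45)² = 6.504² = 42.31.
Round up.

n = 43 pairs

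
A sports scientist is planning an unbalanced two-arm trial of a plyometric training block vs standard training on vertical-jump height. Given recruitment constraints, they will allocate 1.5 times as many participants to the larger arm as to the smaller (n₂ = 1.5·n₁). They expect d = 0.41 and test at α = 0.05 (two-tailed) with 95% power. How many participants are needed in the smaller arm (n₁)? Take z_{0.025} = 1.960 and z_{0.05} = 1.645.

n₁ = 129

With allocation ratio k = n₂/n₁ = 1.5, Var(x̄₁−x̄₂) = σ²(1/n₁ + 1/(k·n₁)) = σ²·(k+1)/(k·n₁).
So n₁ = (1 + 1/k)·((z_{α/2} + z_β)/d)² = 1.667 × (3.605/0.41)².
n₁ = 1.667 × 77.31 = 128.9.
Round up: n₁ = 129, giving n₂ = ⌈1.5 × 129⌉ = ⌈193.5⌉ = 194.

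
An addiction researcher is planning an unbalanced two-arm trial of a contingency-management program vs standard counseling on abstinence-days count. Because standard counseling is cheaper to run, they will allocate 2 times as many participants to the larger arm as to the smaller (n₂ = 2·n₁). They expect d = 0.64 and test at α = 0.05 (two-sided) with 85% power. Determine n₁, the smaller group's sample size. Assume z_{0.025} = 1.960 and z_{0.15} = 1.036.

n₁ = 33

With allocation ratio k = n₂/n₁ = 2, Var(x̄₁−x̄₂) = σ²(1/n₁ + 1/(k·n₁)) = σ²·(k+1)/(k·n₁).
So n₁ = (1 + 1/k)·((z_{α/2} + z_β)/d)² = 1.500 × (2.996/0.64)².
n₁ = 1.500 × 21.91 = 32.9.
Round up: n₁ = 33, giving n₂ = 2 × 33 = 66.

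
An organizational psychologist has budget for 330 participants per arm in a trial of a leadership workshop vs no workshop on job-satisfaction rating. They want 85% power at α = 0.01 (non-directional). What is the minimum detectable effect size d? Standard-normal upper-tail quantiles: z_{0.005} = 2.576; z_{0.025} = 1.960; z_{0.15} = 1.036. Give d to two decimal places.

d_min ≈ 0.28

For two independent groups of n = 330 each: d_min = (z_{α/2} + z_β)·√(2/n).
z-sum = 2.576 + 1.036 = 3.612.
d_min = 3.612 × √(2/330) = 3.612 × 0.0778 = 0.281.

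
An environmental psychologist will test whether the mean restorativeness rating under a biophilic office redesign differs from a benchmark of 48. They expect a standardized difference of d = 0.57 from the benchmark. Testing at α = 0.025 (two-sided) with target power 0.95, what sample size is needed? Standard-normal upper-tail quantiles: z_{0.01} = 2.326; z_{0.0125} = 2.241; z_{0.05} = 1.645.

n = 47

For a one-sample test: n = ((z_{α/2} + z_β) / d)².
z_{α/2} + z_β = 2.241 + 1.645 = 3.886.
n = (3.886 / 0.57)² = 6.818² = 46.48.
Round up.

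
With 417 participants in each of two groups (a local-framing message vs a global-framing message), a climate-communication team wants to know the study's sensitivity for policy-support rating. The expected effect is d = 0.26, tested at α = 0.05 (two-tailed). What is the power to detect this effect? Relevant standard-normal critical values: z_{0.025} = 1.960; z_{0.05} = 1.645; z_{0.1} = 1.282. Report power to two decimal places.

power ≈ 0.96

For two equal groups, power = Φ(d·√(n/2) − z_{α/2}).
d·√(n/2) = 0.26 × √(417/2) = 0.26 × 14.440 = 3.754.
z_β = 3.754 − 1.960 = 1.794.
Power = Φ(1.794) = 0.964.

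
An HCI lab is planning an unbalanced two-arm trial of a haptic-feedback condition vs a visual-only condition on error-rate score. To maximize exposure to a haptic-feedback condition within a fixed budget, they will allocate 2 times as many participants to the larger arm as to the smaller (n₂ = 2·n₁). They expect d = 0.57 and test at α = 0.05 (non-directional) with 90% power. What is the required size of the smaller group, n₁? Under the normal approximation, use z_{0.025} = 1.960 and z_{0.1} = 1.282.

n₁ = 49

With allocation ratio k = n₂/n₁ = 2, Var(x̄₁−x̄₂) = σ²(1/n₁ + 1/(k·n₁)) = σ²·(k+1)/(k·n₁).
So n₁ = (1 + 1/k)·((z_{α/2} + z_β)/d)² = 1.500 × (3.242/0.57)².
n₁ = 1.500 × 32.35 = 48.5.
Round up: n₁ = 49, giving n₂ = 2 × 49 = 98.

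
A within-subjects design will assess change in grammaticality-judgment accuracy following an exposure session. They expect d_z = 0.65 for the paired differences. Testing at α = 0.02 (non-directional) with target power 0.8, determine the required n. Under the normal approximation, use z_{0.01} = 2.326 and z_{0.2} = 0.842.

n = 24 pairs

For a paired (one-sample on differences) test: n = ((z_{α/2} + z_β) / d)².
z_{α/2} + z_β = 2.326 + 0.842 = 3.168.
n = (3.168 / 0.65)² = 4.874² = 23.75.
Round up.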